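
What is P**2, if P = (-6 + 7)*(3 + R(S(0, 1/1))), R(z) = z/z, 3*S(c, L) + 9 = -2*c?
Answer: 16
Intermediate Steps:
S(c, L) = -3 - 2*c/3 (S(c, L) = -3 + (-2*c)/3 = -3 - 2*c/3)
R(z) = 1
P = 4 (P = (-6 + 7)*(3 + 1) = 1*4 = 4)
P**2 = 4**2 = 16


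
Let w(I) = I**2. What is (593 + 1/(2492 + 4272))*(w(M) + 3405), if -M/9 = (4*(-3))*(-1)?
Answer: 60442557657/6764 ≈ 8.9359e+6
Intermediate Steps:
M = -108 (M = -9*4*(-3)*(-1) = -(-108)*(-1) = -9*12 = -108)
(593 + 1/(2492 + 4272))*(w(M) + 3405) = (593 + 1/(2492 + 4272))*((-108)**2 + 3405) = (593 + 1/6764)*(11664 + 3405) = (593 + 1/6764)*15069 = (4011053/6764)*15069 = 60442557657/6764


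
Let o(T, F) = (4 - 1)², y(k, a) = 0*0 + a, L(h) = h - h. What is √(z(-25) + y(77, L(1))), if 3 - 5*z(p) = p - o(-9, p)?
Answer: √185/5 ≈ 2.7203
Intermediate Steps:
L(h) = 0
y(k, a) = a (y(k, a) = 0 + a = a)
o(T, F) = 9 (o(T, F) = 3² = 9)
z(p) = 12/5 - p/5 (z(p) = ⅗ - (p - 1*9)/5 = ⅗ - (p - 9)/5 = ⅗ - (-9 + p)/5 = ⅗ + (9/5 - p/5) = 12/5 - p/5)
√(z(-25) + y(77, L(1))) = √((12/5 - ⅕*(-25)) + 0) = √((12/5 + 5) + 0) = √(37/5 + 0) = √(37/5) = √185/5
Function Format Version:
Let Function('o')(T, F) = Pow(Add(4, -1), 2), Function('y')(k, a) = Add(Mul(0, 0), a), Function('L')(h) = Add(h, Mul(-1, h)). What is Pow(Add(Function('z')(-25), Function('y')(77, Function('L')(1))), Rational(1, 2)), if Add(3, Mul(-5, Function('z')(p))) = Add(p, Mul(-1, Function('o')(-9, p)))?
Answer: Mul(Rational(1, 5), Pow(185, Rational(1, 2))) ≈ 2.7203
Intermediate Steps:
Function('L')(h) = 0
Function('y')(k, a) = a (Function('y')(k, a) = Add(0, a) = a)
Function('o')(T, F) = 9 (Function('o')(T, F) = Pow(3, 2) = 9)
Function('z')(p) = Add(Rational(12, 5), Mul(Rational(-1, 5), p)) (Function('z')(p) = Add(Rational(3, 5), Mul(Rational(-1, 5), Add(p, Mul(-1, 9)))) = Add(Rational(3, 5), Mul(Rational(-1, 5), Add(p, -9))) = Add(Rational(3, 5), Mul(Rational(-1, 5), Add(-9, p))) = Add(Rational(3, 5), Add(Rational(9, 5), Mul(Rational(-1, 5), p))) = Add(Rational(12, 5), Mul(Rational(-1, 5), p)))
Pow(Add(Function('z')(-25), Function('y')(77, Function('L')(1))), Rational(1, 2)) = Pow(Add(Add(Rational(12, 5), Mul(Rational(-1, 5), -25)), 0), Rational(1, 2)) = Pow(Add(Add(Rational(12, 5), 5), 0), Rational(1, 2)) = Pow(Add(Rational(37, 5), 0), Rational(1, 2)) = Pow(Rational(37, 5), Rational(1, 2)) = Mul(Rational(1, 5), Pow(185, Rational(1, 2)))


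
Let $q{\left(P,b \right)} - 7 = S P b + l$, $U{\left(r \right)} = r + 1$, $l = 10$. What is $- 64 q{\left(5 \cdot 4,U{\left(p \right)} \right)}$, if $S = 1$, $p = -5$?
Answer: $4032$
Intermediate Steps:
$U{\left(r \right)} = 1 + r$
$q{\left(P,b \right)} = 17 + P b$ ($q{\left(P,b \right)} = 7 + \left(1 P b + 10\right) = 7 + \left(P b + 10\right) = 7 + \left(10 + P b\right) = 17 + P b$)
$- 64 q{\left(5 \cdot 4,U{\left(p \right)} \right)} = - 64 \left(17 + 5 \cdot 4 \left(1 - 5\right)\right) = - 64 \left(17 + 20 \left(-4\right)\right) = - 64 \left(17 - 80\right) = \left(-64\right) \left(-63\right) = 4032$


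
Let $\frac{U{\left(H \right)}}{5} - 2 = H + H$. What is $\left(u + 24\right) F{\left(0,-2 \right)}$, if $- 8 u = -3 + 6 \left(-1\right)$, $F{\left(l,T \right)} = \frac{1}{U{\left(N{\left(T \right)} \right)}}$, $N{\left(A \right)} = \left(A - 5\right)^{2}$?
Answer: $\frac{201}{4000} \approx 0.05025$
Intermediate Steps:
$N{\left(A \right)} = \left(-5 + A\right)^{2}$
$U{\left(H \right)} = 10 + 10 H$ ($U{\left(H \right)} = 10 + 5 \left(H + H\right) = 10 + 5 \cdot 2 H = 10 + 10 H$)
$F{\left(l,T \right)} = \frac{1}{10 + 10 \left(-5 + T\right)^{2}}$
$u = \frac{9}{8}$ ($u = - \frac{-3 + 6 \left(-1\right)}{8} = - \frac{-3 - 6}{8} = \left(- \frac{1}{8}\right) \left(-9\right) = \frac{9}{8} \approx 1.125$)
$\left(u + 24\right) F{\left(0,-2 \right)} = \left(\frac{9}{8} + 24\right) \frac{1}{10 \left(1 + \left(-5 - 2\right)^{2}\right)} = \frac{201 \frac{1}{10 \left(1 + \left(-7\right)^{2}\right)}}{8} = \frac{201 \frac{1}{10 \left(1 + 49\right)}}{8} = \frac{201 \frac{1}{10 \cdot 50}}{8} = \frac{201 \cdot \frac{1}{10} \cdot \frac{1}{50}}{8} = \frac{201}{8} \cdot \frac{1}{500} = \frac{201}{4000}$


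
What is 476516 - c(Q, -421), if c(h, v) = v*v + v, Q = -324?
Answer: 299696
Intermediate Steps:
c(h, v) = v + v² (c(h, v) = v² + v = v + v²)
476516 - c(Q, -421) = 476516 - (-421)*(1 - 421) = 476516 - (-421)*(-420) = 476516 - 1*176820 = 476516 - 176820 = 299696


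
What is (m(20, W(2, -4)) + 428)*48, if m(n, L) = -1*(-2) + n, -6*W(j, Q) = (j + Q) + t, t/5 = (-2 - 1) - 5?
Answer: 21600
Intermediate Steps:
t = -40 (t = 5*((-2 - 1) - 5) = 5*(-3 - 5) = 5*(-8) = -40)
W(j, Q) = 20/3 - Q/6 - j/6 (W(j, Q) = -((j + Q) - 40)/6 = -((Q + j) - 40)/6 = -(-40 + Q + j)/6 = 20/3 - Q/6 - j/6)
m(n, L) = 2 + n
(m(20, W(2, -4)) + 428)*48 = ((2 + 20) + 428)*48 = (22 + 428)*48 = 450*48 = 21600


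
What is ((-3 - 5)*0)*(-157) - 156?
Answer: -156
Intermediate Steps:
((-3 - 5)*0)*(-157) - 156 = -8*0*(-157) - 156 = 0*(-157) - 156 = 0 - 156 = -156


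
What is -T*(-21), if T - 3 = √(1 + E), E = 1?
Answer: 63 + 21*√2 ≈ 92.698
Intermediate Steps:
T = 3 + √2 (T = 3 + √(1 + 1) = 3 + √2 ≈ 4.4142)
-T*(-21) = -(3 + √2)*(-21) = (-3 - √2)*(-21) = 63 + 21*√2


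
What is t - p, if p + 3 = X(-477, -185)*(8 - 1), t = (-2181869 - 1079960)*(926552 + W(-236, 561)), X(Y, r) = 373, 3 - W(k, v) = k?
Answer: -3023033763347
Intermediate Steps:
W(k, v) = 3 - k
t = -3023033760739 (t = (-2181869 - 1079960)*(926552 + (3 - 1*(-236))) = -3261829*(926552 + (3 + 236)) = -3261829*(926552 + 239) = -3261829*926791 = -3023033760739)
p = 2608 (p = -3 + 373*(8 - 1) = -3 + 373*7 = -3 + 2611 = 2608)
t - p = -3023033760739 - 1*2608 = -3023033760739 - 2608 = -3023033763347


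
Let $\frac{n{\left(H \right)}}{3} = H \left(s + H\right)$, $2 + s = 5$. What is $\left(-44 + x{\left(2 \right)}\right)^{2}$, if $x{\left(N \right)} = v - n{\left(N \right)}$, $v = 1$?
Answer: $5329$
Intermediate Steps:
$s = 3$ ($s = -2 + 5 = 3$)
$n{\left(H \right)} = 3 H \left(3 + H\right)$
$x{\left(N \right)} = 1 - 3 N \left(3 + N\right)$
$\left(-44 + x{\left(2 \right)}\right)^{2} = \left(-44 + \left(1 - 6 \left(3 + 2\right)\right)\right)^{2} = \left(-44 + \left(1 - 6 \cdot 5\right)\right)^{2} = \left(-44 + \left(1 - 30\right)\right)^{2} = \left(-44 - 29\right)^{2} = \left(-73\right)^{2} = 5329$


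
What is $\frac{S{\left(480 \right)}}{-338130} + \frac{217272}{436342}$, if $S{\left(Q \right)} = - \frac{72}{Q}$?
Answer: $\frac{244887489371}{491801068200} \approx 0.49794$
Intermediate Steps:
$\frac{S{\left(480 \right)}}{-338130} + \frac{217272}{436342} = \frac{\left(-72\right) \frac{1}{480}}{-338130} + \frac{217272}{436342} = \left(-72\right) \frac{1}{480} \left(- \frac{1}{338130}\right) + 217272 \cdot \frac{1}{436342} = \left(- \frac{3}{20}\right) \left(- \frac{1}{338130}\right) + \frac{108636}{218171} = \frac{1}{2254200} + \frac{108636}{218171} = \frac{244887489371}{491801068200}$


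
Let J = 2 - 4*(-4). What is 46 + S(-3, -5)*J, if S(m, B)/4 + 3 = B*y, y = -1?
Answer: 190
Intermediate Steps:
S(m, B) = -12 - 4*B (S(m, B) = -12 + 4*(B*(-1)) = -12 + 4*(-B) = -12 - 4*B)
J = 18 (J = 2 + 16 = 18)
46 + S(-3, -5)*J = 46 + (-12 - 4*(-5))*18 = 46 + (-12 + 20)*18 = 46 + 8*18 = 46 + 144 = 190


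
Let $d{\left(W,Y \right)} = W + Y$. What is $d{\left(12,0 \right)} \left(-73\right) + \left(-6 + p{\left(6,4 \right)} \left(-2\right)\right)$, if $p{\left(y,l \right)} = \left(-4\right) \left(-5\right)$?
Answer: $-922$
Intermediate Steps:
$p{\left(y,l \right)} = 20$
$d{\left(12,0 \right)} \left(-73\right) + \left(-6 + p{\left(6,4 \right)} \left(-2\right)\right) = \left(12 + 0\right) \left(-73\right) + \left(-6 + 20 \left(-2\right)\right) = 12 \left(-73\right) - 46 = -876 - 46 = -922$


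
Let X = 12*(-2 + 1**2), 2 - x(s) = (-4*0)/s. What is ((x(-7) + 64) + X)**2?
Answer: 2916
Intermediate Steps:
x(s) = 2 (x(s) = 2 - (-4*0)/s = 2 - 0/s = 2 - 1*0 = 2 + 0 = 2)
X = -12 (X = 12*(-2 + 1) = 12*(-1) = -12)
((x(-7) + 64) + X)**2 = ((2 + 64) - 12)**2 = (66 - 12)**2 = 54**2 = 2916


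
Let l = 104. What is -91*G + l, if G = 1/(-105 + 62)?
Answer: 4563/43 ≈ 106.12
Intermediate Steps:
G = -1/43 (G = 1/(-43) = -1/43 ≈ -0.023256)
-91*G + l = -91*(-1/43) + 104 = 91/43 + 104 = 4563/43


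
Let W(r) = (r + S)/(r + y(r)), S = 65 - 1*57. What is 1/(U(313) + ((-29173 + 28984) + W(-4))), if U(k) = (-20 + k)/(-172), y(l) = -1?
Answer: -860/164693 ≈ -0.0052218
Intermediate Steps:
U(k) = 5/43 - k/172 (U(k) = (-20 + k)*(-1/172) = 5/43 - k/172)
S = 8 (S = 65 - 57 = 8)
W(r) = (8 + r)/(-1 + r) (W(r) = (r + 8)/(r - 1) = (8 + r)/(-1 + r))
1/(U(313) + ((-29173 + 28984) + W(-4))) = 1/((5/43 - 1/172*313) + ((-29173 + 28984) + (8 - 4)/(-1 - 4))) = 1/((5/43 - 313/172) + (-189 + 4/(-5))) = 1/(-293/172 + (-189 - ⅕*4)) = 1/(-293/172 + (-189 - ⅘)) = 1/(-293/172 - 949/5) = 1/(-164693/860) = -860/164693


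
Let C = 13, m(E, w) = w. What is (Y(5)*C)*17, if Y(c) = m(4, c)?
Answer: 1105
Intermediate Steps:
Y(c) = c
(Y(5)*C)*17 = (5*13)*17 = 65*17 = 1105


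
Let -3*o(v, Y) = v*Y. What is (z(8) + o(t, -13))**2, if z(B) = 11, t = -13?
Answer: 18496/9 ≈ 2055.1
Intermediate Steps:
o(v, Y) = -Y*v/3 (o(v, Y) = -v*Y/3 = -Y*v/3)
(z(8) + o(t, -13))**2 = (11 - 1/3*(-13)*(-13))**2 = (11 - 169/3)**2 = (-136/3)**2 = 18496/9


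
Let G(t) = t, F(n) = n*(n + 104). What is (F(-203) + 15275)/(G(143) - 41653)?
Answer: -17686/20755 ≈ -0.85213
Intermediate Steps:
F(n) = n*(104 + n)
(F(-203) + 15275)/(G(143) - 41653) = (-203*(104 - 203) + 15275)/(143 - 41653) = (-203*(-99) + 15275)/(-41510) = (20097 + 15275)*(-1/41510) = 35372*(-1/41510) = -17686/20755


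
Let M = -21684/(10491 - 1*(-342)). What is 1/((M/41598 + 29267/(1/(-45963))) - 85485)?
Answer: -75105189/101037854592424148 ≈ -7.4334e-10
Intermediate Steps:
M = -7228/3611 (M = -21684/(10491 + 342) = -21684/10833 = -21684*1/10833 = -7228/3611 ≈ -2.0017)
1/((M/41598 + 29267/(1/(-45963))) - 85485) = 1/((-7228/3611/41598 + 29267/(1/(-45963))) - 85485) = 1/((-7228/3611*1/41598 + 29267/(-1/45963)) - 85485) = 1/((-3614/75105189 + 29267*(-45963)) - 85485) = 1/((-3614/75105189 - 1345199121) - 85485) = 1/(-101031434225342483/75105189 - 85485) = 1/(-101037854592424148/75105189) = -75105189/101037854592424148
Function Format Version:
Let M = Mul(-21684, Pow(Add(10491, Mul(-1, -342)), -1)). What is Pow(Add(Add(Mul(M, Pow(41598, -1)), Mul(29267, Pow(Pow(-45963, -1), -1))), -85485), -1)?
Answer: Rational(-75105189, 101037854592424148) ≈ -7.4334e-10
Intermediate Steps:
M = Rational(-7228, 3611) (M = Mul(-21684, Pow(Add(10491, 342), -1)) = Mul(-21684, Pow(10833, -1)) = Mul(-21684, Rational(1, 10833)) = Rational(-7228, 3611) ≈ -2.0017)
Pow(Add(Add(Mul(M, Pow(41598, -1)), Mul(29267, Pow(Pow(-45963, -1), -1))), -85485), -1) = Pow(Add(Add(Mul(Rational(-7228, 3611), Pow(41598, -1)), Mul(29267, Pow(Pow(-45963, -1), -1))), -85485), -1) = Pow(Add(Add(Mul(Rational(-7228, 3611), Rational(1, 41598)), Mul(29267, Pow(Rational(-1, 45963), -1))), -85485), -1) = Pow(Add(Add(Rational(-3614, 75105189), Mul(29267, -45963)), -85485), -1) = Pow(Add(Add(Rational(-3614, 75105189), -1345199121), -85485), -1) = Pow(Add(Rational(-101031434225342483, 75105189), -85485), -1) = Pow(Rational(-101037854592424148, 75105189), -1) = Rational(-75105189, 101037854592424148)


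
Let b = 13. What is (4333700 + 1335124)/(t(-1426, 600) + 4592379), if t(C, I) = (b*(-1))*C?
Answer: 5668824/4610917 ≈ 1.2294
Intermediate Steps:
t(C, I) = -13*C (t(C, I) = (13*(-1))*C = -13*C)
(4333700 + 1335124)/(t(-1426, 600) + 4592379) = (4333700 + 1335124)/(-13*(-1426) + 4592379) = 5668824/(18538 + 4592379) = 5668824/4610917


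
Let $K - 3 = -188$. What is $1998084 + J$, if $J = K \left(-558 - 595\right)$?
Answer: $2211389$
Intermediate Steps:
$K = -185$ ($K = 3 - 188 = -185$)
$J = 213305$ ($J = - 185 \left(-558 - 595\right) = \left(-185\right) \left(-1153\right) = 213305$)
$1998084 + J = 1998084 + 213305 = 2211389$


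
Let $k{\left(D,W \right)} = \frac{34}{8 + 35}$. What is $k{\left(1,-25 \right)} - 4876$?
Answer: $- \frac{209634}{43} \approx -4875.2$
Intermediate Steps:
$k{\left(D,W \right)} = \frac{34}{43}$
$k{\left(1,-25 \right)} - 4876 = \frac{34}{43} - 4876 = - \frac{209634}{43}$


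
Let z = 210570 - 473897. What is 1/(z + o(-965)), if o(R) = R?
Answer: -1/264292 ≈ -3.7837e-6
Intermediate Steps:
z = -263327
1/(z + o(-965)) = 1/(-263327 - 965) = 1/(-264292) = -1/264292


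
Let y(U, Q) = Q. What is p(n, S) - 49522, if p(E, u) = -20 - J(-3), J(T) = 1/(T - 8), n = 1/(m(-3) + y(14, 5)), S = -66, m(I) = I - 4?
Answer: -544961/11 ≈ -49542.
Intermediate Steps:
m(I) = -4 + I
n = -1/2 (n = 1/((-4 - 3) + 5) = 1/(-7 + 5) = 1/(-2) = -1/2 ≈ -0.50000)
J(T) = 1/(-8 + T)
p(E, u) = -219/11 (p(E, u) = -20 - 1/(-8 - 3) = -20 - 1/(-11) = -20 - 1*(-1/11) = -20 + 1/11 = -219/11)
p(n, S) - 49522 = -219/11 - 49522 = -544961/11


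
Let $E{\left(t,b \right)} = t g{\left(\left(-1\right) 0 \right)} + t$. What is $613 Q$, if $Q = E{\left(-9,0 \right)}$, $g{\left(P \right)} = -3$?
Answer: $11034$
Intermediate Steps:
$E{\left(t,b \right)} = - 2 t$ ($E{\left(t,b \right)} = t \left(-3\right) + t = - 3 t + t = - 2 t$)
$Q = 18$ ($Q = \left(-2\right) \left(-9\right) = 18$)
$613 Q = 613 \cdot 18 = 11034$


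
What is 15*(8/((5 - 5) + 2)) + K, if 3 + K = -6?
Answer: 51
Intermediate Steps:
K = -9 (K = -3 - 6 = -9)
15*(8/((5 - 5) + 2)) + K = 15*(8/((5 - 5) + 2)) - 9 = 15*(8/(0 + 2)) - 9 = 15*(8/2) - 9 = 15*(8*(1/2)) - 9 = 15*4 - 9 = 60 - 9 = 51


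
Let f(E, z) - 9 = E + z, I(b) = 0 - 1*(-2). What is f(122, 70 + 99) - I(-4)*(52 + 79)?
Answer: 38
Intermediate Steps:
I(b) = 2 (I(b) = 0 + 2 = 2)
f(E, z) = 9 + E + z (f(E, z) = 9 + (E + z) = 9 + E + z)
f(122, 70 + 99) - I(-4)*(52 + 79) = (9 + 122 + (70 + 99)) - 2*(52 + 79) = (9 + 122 + 169) - 2*131 = 300 - 1*262 = 300 - 262 = 38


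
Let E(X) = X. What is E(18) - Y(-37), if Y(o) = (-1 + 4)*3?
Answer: 9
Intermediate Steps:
Y(o) = 9 (Y(o) = 3*3 = 9)
E(18) - Y(-37) = 18 - 1*9 = 18 - 9 = 9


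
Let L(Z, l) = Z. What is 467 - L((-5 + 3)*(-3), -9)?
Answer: 461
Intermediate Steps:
467 - L((-5 + 3)*(-3), -9) = 467 - (-5 + 3)*(-3) = 467 - (-2)*(-3) = 467 - 1*6 = 467 - 6 = 461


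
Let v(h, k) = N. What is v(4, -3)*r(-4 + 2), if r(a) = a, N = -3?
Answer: 6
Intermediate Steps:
v(h, k) = -3
v(4, -3)*r(-4 + 2) = -3*(-4 + 2) = -3*(-2) = 6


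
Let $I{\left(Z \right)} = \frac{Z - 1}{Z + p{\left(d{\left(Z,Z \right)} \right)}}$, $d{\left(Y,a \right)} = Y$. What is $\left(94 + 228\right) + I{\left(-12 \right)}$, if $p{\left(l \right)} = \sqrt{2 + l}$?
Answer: $\frac{24872}{77} + \frac{13 i \sqrt{10}}{154} \approx 323.01 + 0.26695 i$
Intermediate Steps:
$I{\left(Z \right)} = \frac{-1 + Z}{Z + \sqrt{2 + Z}}$ ($I{\left(Z \right)} = \frac{Z - 1}{Z + \sqrt{2 + Z}} = \frac{-1 + Z}{Z + \sqrt{2 + Z}}$)
$\left(94 + 228\right) + I{\left(-12 \right)} = \left(94 + 228\right) + \frac{-1 - 12}{-12 + \sqrt{2 - 12}} = 322 + \frac{1}{-12 + \sqrt{-10}} \left(-13\right) = 322 + \frac{1}{-12 + i \sqrt{10}} \left(-13\right) = 322 - \frac{13}{-12 + i \sqrt{10}}$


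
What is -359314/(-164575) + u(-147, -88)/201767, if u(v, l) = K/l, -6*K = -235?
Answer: 38278751063339/17532664525200 ≈ 2.1833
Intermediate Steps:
K = 235/6 (K = -⅙*(-235) = 235/6 ≈ 39.167)
u(v, l) = 235/(6*l)
-359314/(-164575) + u(-147, -88)/201767 = -359314/(-164575) + ((235/6)/(-88))/201767 = -359314*(-1/164575) + ((235/6)*(-1/88))*(1/201767) = 359314/164575 - 235/528*1/201767 = 359314/164575 - 235/106532976 = 38278751063339/17532664525200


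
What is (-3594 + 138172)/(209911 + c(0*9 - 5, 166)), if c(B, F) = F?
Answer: 134578/210077 ≈ 0.64061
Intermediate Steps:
(-3594 + 138172)/(209911 + c(0*9 - 5, 166)) = (-3594 + 138172)/(209911 + 166) = 134578/210077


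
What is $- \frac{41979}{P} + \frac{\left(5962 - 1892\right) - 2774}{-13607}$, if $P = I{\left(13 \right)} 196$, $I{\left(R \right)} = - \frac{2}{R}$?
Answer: $\frac{1060742751}{761992} \approx 1392.1$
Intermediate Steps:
$P = - \frac{392}{13}$ ($P = - \frac{2}{13} \cdot 196 = \left(-2\right) \frac{1}{13} \cdot 196 = \left(- \frac{2}{13}\right) 196 = - \frac{392}{13} \approx -30.154$)
$- \frac{41979}{P} + \frac{\left(5962 - 1892\right) - 2774}{-13607} = - \frac{41979}{- \frac{392}{13}} + \frac{\left(5962 - 1892\right) - 2774}{-13607} = \left(-41979\right) \left(- \frac{13}{392}\right) + \left(4070 - 2774\right) \left(- \frac{1}{13607}\right) = \frac{77961}{56} + 1296 \left(- \frac{1}{13607}\right) = \frac{77961}{56} - \frac{1296}{13607} = \frac{1060742751}{761992}$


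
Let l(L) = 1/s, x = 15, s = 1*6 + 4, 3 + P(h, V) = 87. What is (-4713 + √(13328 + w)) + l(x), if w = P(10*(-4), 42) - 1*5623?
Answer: -47129/10 + √7789 ≈ -4624.6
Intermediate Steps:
P(h, V) = 84 (P(h, V) = -3 + 87 = 84)
s = 10 (s = 6 + 4 = 10)
l(L) = ⅒ (l(L) = 1/10 = ⅒)
w = -5539 (w = 84 - 1*5623 = 84 - 5623 = -5539)
(-4713 + √(13328 + w)) + l(x) = (-4713 + √(13328 - 5539)) + ⅒ = (-4713 + √7789) + ⅒ = -47129/10 + √7789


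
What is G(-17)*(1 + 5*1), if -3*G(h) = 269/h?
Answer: 538/17 ≈ 31.647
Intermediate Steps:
G(h) = -269/(3*h)
G(-17)*(1 + 5*1) = (-269/3/(-17))*(1 + 5*1) = (-269/3*(-1/17))*(1 + 5) = (269/51)*6 = 538/17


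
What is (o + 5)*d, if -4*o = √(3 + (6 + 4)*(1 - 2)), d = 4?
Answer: 20 - I*√7 ≈ 20.0 - 2.6458*I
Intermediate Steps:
o = -I*√7/4 (o = -√(3 + (6 + 4)*(1 - 2))/4 = -√(3 + 10*(-1))/4 = -√(3 - 10)/4 = -I*√7/4 ≈ -0.66144*I)
(o + 5)*d = (-I*√7/4 + 5)*4 = (5 - I*√7/4)*4 = 20 - I*√7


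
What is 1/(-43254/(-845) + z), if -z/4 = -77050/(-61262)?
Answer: 25883195/1194698774 ≈ 0.021665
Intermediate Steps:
z = -154100/30631 (z = -(-308200)/(-61262) = -(-308200)*(-1)/61262 = -4*38525/30631 = -154100/30631 ≈ -5.0309)
1/(-43254/(-845) + z) = 1/(-43254/(-845) - 154100/30631) = 1/(-43254*(-1/845) - 154100/30631) = 1/(43254/845 - 154100/30631) = 1/(1194698774/25883195) = 25883195/1194698774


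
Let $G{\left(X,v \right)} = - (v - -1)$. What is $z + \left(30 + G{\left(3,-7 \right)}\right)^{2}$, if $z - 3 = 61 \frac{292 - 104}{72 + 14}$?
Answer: $\frac{61591}{43} \approx 1432.3$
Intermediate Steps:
$z = \frac{5863}{43}$ ($z = 3 + 61 \frac{292 - 104}{72 + 14} = 3 + 61 \cdot \frac{188}{86} = 3 + 61 \cdot 188 \cdot \frac{1}{86} = 3 + 61 \cdot \frac{94}{43} = 3 + \frac{5734}{43} = \frac{5863}{43} \approx 136.35$)
$G{\left(X,v \right)} = -1 - v$ ($G{\left(X,v \right)} = - (v + 1) = - (1 + v) = -1 - v$)
$z + \left(30 + G{\left(3,-7 \right)}\right)^{2} = \frac{5863}{43} + \left(30 - -6\right)^{2} = \frac{5863}{43} + \left(30 + \left(-1 + 7\right)\right)^{2} = \frac{5863}{43} + \left(30 + 6\right)^{2} = \frac{5863}{43} + 36^{2} = \frac{5863}{43} + 1296 = \frac{61591}{43}$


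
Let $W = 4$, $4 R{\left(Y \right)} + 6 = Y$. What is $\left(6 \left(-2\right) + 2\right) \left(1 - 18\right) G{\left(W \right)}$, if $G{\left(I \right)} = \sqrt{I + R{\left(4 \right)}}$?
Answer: $85 \sqrt{14} \approx 318.04$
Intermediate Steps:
$R{\left(Y \right)} = - \frac{3}{2} + \frac{Y}{4}$
$G{\left(I \right)} = \sqrt{- \frac{1}{2} + I}$ ($G{\left(I \right)} = \sqrt{I + \left(- \frac{3}{2} + \frac{1}{4} \cdot 4\right)} = \sqrt{I + \left(- \frac{3}{2} + 1\right)} = \sqrt{I - \frac{1}{2}} = \sqrt{- \frac{1}{2} + I}$)
$\left(6 \left(-2\right) + 2\right) \left(1 - 18\right) G{\left(W \right)} = \left(6 \left(-2\right) + 2\right) \left(1 - 18\right) \frac{\sqrt{-2 + 4 \cdot 4}}{2} = \left(-12 + 2\right) \left(-17\right) \frac{\sqrt{-2 + 16}}{2} = \left(-10\right) \left(-17\right) \frac{\sqrt{14}}{2} = 170 \frac{\sqrt{14}}{2} = 85 \sqrt{14}$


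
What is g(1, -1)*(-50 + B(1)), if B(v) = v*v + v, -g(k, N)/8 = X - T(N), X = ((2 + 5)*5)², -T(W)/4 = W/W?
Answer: 471936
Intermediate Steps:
T(W) = -4 (T(W) = -4*W/W = -4*1 = -4)
X = 1225 (X = (7*5)² = 35² = 1225)
g(k, N) = -9832 (g(k, N) = -8*(1225 - 1*(-4)) = -8*(1225 + 4) = -8*1229 = -9832)
B(v) = v + v² (B(v) = v² + v = v + v²)
g(1, -1)*(-50 + B(1)) = -9832*(-50 + 1*(1 + 1)) = -9832*(-50 + 1*2) = -9832*(-50 + 2) = -9832*(-48) = 471936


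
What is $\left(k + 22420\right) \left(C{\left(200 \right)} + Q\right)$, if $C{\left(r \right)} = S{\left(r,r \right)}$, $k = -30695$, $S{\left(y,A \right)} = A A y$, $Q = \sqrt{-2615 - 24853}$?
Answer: $-66200000000 - 49650 i \sqrt{763} \approx -6.62 \cdot 10^{10} - 1.3715 \cdot 10^{6} i$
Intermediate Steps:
$Q = 6 i \sqrt{763}$ ($Q = \sqrt{-27468} = 6 i \sqrt{763} \approx 165.73 i$)
$S{\left(y,A \right)} = y A^{2}$ ($S{\left(y,A \right)} = A^{2} y = y A^{2}$)
$C{\left(r \right)} = r^{3}$ ($C{\left(r \right)} = r r^{2} = r^{3}$)
$\left(k + 22420\right) \left(C{\left(200 \right)} + Q\right) = \left(-30695 + 22420\right) \left(200^{3} + 6 i \sqrt{763}\right) = - 8275 \left(8000000 + 6 i \sqrt{763}\right) = -66200000000 - 49650 i \sqrt{763}$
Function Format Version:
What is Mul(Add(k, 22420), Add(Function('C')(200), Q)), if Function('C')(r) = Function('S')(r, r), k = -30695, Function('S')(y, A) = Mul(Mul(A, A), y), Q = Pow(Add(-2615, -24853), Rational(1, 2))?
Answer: Add(-66200000000, Mul(-49650, I, Pow(763, Rational(1, 2)))) ≈ Add(-6.6200e+10, Mul(-1.3715e+6, I))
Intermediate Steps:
Q = Mul(6, I, Pow(763, Rational(1, 2))) (Q = Pow(-27468, Rational(1, 2)) = Mul(6, I, Pow(763, Rational(1, 2))) ≈ Mul(165.73, I))
Function('S')(y, A) = Mul(y, Pow(A, 2)) (Function('S')(y, A) = Mul(Pow(A, 2), y) = Mul(y, Pow(A, 2)))
Function('C')(r) = Pow(r, 3) (Function('C')(r) = Mul(r, Pow(r, 2)) = Pow(r, 3))
Mul(Add(k, 22420), Add(Function('C')(200), Q)) = Mul(Add(-30695, 22420), Add(Pow(200, 3), Mul(6, I, Pow(763, Rational(1, 2))))) = Mul(-8275, Add(8000000, Mul(6, I, Pow(763, Rational(1, 2))))) = Add(-66200000000, Mul(-49650, I, Pow(763, Rational(1, 2))))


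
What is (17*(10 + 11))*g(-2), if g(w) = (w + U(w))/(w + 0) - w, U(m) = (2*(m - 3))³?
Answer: 179571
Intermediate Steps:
U(m) = (-6 + 2*m)³ (U(m) = (2*(-3 + m))³ = (-6 + 2*m)³)
g(w) = -w + (w + 8*(-3 + w)³)/w (g(w) = (w + 8*(-3 + w)³)/(w + 0) - w = (w + 8*(-3 + w)³)/w - w = -w + (w + 8*(-3 + w)³)/w)
(17*(10 + 11))*g(-2) = (17*(10 + 11))*(1 - 1*(-2) + 8*(-3 - 2)³/(-2)) = (17*21)*(1 + 2 + 8*(-½)*(-5)³) = 357*(1 + 2 + 8*(-½)*(-125)) = 357*(1 + 2 + 500) = 357*503 = 179571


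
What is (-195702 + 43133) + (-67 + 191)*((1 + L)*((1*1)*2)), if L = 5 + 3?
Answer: -150337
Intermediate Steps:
L = 8
(-195702 + 43133) + (-67 + 191)*((1 + L)*((1*1)*2)) = (-195702 + 43133) + (-67 + 191)*((1 + 8)*((1*1)*2)) = -152569 + 124*(9*(1*2)) = -152569 + 124*(9*2) = -152569 + 124*18 = -152569 + 2232 = -150337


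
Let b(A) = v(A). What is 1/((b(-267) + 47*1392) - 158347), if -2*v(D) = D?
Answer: -2/185579 ≈ -1.0777e-5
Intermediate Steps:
v(D) = -D/2
b(A) = -A/2
1/((b(-267) + 47*1392) - 158347) = 1/((-1/2*(-267) + 47*1392) - 158347) = 1/((267/2 + 65424) - 158347) = 1/(131115/2 - 158347) = 1/(-185579/2) = -2/185579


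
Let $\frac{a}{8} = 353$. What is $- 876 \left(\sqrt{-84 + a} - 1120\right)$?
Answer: $981120 - 1752 \sqrt{685} \approx 9.3527 \cdot 10^{5}$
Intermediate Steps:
$a = 2824$ ($a = 8 \cdot 353 = 2824$)
$- 876 \left(\sqrt{-84 + a} - 1120\right) = - 876 \left(\sqrt{-84 + 2824} - 1120\right) = - 876 \left(\sqrt{2740} - 1120\right) = - 876 \left(2 \sqrt{685} - 1120\right) = - 876 \left(-1120 + 2 \sqrt{685}\right) = 981120 - 1752 \sqrt{685}$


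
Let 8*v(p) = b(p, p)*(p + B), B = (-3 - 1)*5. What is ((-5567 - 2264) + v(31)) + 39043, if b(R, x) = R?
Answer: 250037/8 ≈ 31255.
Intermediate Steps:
B = -20 (B = -4*5 = -20)
v(p) = p*(-20 + p)/8 (v(p) = (p*(p - 20))/8 = (p*(-20 + p))/8 = p*(-20 + p)/8)
((-5567 - 2264) + v(31)) + 39043 = ((-5567 - 2264) + (⅛)*31*(-20 + 31)) + 39043 = (-7831 + (⅛)*31*11) + 39043 = (-7831 + 341/8) + 39043 = -62307/8 + 39043 = 250037/8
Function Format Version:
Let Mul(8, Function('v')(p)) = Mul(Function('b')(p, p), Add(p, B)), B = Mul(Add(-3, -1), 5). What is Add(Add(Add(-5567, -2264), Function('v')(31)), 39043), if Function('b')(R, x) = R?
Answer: Rational(250037, 8) ≈ 31255.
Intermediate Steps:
B = -20 (B = Mul(-4, 5) = -20)
Function('v')(p) = Mul(Rational(1, 8), p, Add(-20, p)) (Function('v')(p) = Mul(Rational(1, 8), Mul(p, Add(p, -20))) = Mul(Rational(1, 8), Mul(p, Add(-20, p))) = Mul(Rational(1, 8), p, Add(-20, p)))
Add(Add(Add(-5567, -2264), Function('v')(31)), 39043) = Add(Add(Add(-5567, -2264), Mul(Rational(1, 8), 31, Add(-20, 31))), 39043) = Add(Add(-7831, Mul(Rational(1, 8), 31, 11)), 39043) = Add(Add(-7831, Rational(341, 8)), 39043) = Add(Rational(-62307, 8), 39043) = Rational(250037, 8)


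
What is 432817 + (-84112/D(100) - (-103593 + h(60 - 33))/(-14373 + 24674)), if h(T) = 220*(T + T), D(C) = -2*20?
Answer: 22401002864/51505 ≈ 4.3493e+5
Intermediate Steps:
D(C) = -40
h(T) = 440*T (h(T) = 220*(2*T) = 440*T)
432817 + (-84112/D(100) - (-103593 + h(60 - 33))/(-14373 + 24674)) = 432817 + (-84112/(-40) - (-103593 + 440*(60 - 33))/(-14373 + 24674)) = 432817 + (-84112*(-1/40) - (-103593 + 440*27)/10301) = 432817 + (10514/5 - (-103593 + 11880)/10301) = 432817 + (10514/5 - (-91713)/10301) = 432817 + (10514/5 - 1*(-91713/10301)) = 432817 + (10514/5 + 91713/10301) = 432817 + 108763279/51505 = 22401002864/51505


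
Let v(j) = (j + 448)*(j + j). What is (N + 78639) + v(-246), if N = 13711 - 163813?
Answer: -170847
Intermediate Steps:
v(j) = 2*j*(448 + j) (v(j) = (448 + j)*(2*j) = 2*j*(448 + j))
N = -150102
(N + 78639) + v(-246) = (-150102 + 78639) + 2*(-246)*(448 - 246) = -71463 + 2*(-246)*202 = -71463 - 99384 = -170847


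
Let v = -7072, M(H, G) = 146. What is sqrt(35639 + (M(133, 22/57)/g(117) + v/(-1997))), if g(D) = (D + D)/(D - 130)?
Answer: sqrt(1278993855158)/5991 ≈ 188.77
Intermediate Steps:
g(D) = 2*D/(-130 + D) (g(D) = (2*D)/(-130 + D) = 2*D/(-130 + D))
sqrt(35639 + (M(133, 22/57)/g(117) + v/(-1997))) = sqrt(35639 + (146/((2*117/(-130 + 117))) - 7072/(-1997))) = sqrt(35639 + (146/((2*117/(-13))) - 7072*(-1/1997))) = sqrt(35639 + (146/((2*117*(-1/13))) + 7072/1997)) = sqrt(35639 + (146/(-18) + 7072/1997)) = sqrt(35639 + (146*(-1/18) + 7072/1997)) = sqrt(35639 + (-73/9 + 7072/1997)) = sqrt(35639 - 82133/17973) = sqrt(640457614/17973) = sqrt(1278993855158)/5991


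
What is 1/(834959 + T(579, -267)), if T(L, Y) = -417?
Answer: 1/834542 ≈ 1.1983e-6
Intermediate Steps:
1/(834959 + T(579, -267)) = 1/(834959 - 417) = 1/834542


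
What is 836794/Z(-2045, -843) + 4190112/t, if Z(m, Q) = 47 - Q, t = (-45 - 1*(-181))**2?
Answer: 300102211/257210 ≈ 1166.8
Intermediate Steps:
t = 18496 (t = (-45 + 181)**2 = 136**2 = 18496)
836794/Z(-2045, -843) + 4190112/t = 836794/(47 - 1*(-843)) + 4190112/18496 = 836794/(47 + 843) + 4190112*(1/18496) = 836794/890 + 130941/578 = 836794*(1/890) + 130941/578 = 418397/445 + 130941/578 = 300102211/257210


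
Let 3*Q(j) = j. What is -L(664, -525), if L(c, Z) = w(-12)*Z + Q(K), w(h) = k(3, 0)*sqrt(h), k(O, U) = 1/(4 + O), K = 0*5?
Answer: 150*I*sqrt(3) ≈ 259.81*I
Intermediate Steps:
K = 0
w(h) = sqrt(h)/7 (w(h) = sqrt(h)/(4 + 3) = sqrt(h)/7)
Q(j) = j/3
L(c, Z) = 2*I*Z*sqrt(3)/7 (L(c, Z) = (sqrt(-12)/7)*Z + (1/3)*0 = ((2*I*sqrt(3))/7)*Z + 0 = (2*I*sqrt(3)/7)*Z + 0 = 2*I*Z*sqrt(3)/7 + 0 = 2*I*Z*sqrt(3)/7)
-L(664, -525) = -2*I*(-525)*sqrt(3)/7 = -(-150)*I*sqrt(3) = 150*I*sqrt(3)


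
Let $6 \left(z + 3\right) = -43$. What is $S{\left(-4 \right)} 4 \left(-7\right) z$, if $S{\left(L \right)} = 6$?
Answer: $1708$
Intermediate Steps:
$z = - \frac{61}{6}$ ($z = -3 + \frac{1}{6} \left(-43\right) = -3 - \frac{43}{6} = - \frac{61}{6} \approx -10.167$)
$S{\left(-4 \right)} 4 \left(-7\right) z = 6 \cdot 4 \left(-7\right) \left(- \frac{61}{6}\right) = 6 \left(-28\right) \left(- \frac{61}{6}\right) = \left(-168\right) \left(- \frac{61}{6}\right) = 1708$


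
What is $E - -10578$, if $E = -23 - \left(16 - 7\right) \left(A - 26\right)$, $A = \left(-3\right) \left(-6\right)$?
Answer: $10627$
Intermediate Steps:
$A = 18$
$E = 49$ ($E = -23 - \left(16 - 7\right) \left(18 - 26\right) = -23 - 9 \left(-8\right) = -23 - -72 = -23 + 72 = 49$)
$E - -10578 = 49 - -10578 = 49 + 10578 = 10627$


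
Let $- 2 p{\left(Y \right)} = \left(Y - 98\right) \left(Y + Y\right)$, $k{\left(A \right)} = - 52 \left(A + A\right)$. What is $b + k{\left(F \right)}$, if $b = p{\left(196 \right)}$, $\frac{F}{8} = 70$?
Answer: $-77448$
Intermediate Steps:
$F = 560$ ($F = 8 \cdot 70 = 560$)
$k{\left(A \right)} = - 104 A$ ($k{\left(A \right)} = - 52 \cdot 2 A = - 104 A$)
$p{\left(Y \right)} = - Y \left(-98 + Y\right)$ ($p{\left(Y \right)} = - \frac{\left(Y - 98\right) \left(Y + Y\right)}{2} = - \frac{\left(-98 + Y\right) 2 Y}{2} = - \frac{2 Y \left(-98 + Y\right)}{2} = - Y \left(-98 + Y\right)$)
$b = -19208$ ($b = 196 \left(98 - 196\right) = 196 \left(-98\right) = -19208$)
$b + k{\left(F \right)} = -19208 - 58240 = -77448$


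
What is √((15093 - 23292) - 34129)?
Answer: 2*I*√10582 ≈ 205.74*I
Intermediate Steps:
√((15093 - 23292) - 34129) = √(-8199 - 34129) = √(-42328) = 2*I*√10582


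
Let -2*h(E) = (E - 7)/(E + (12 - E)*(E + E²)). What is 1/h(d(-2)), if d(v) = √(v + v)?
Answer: -752/53 + 300*I/53 ≈ -14.189 + 5.6604*I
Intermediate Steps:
d(v) = √2*√v (d(v) = √(2*v) = √2*√v)
h(E) = -(-7 + E)/(2*(E + (12 - E)*(E + E²))) (h(E) = -(E - 7)/(2*(E + (12 - E)*(E + E²))) = -(-7 + E)/(2*(E + (12 - E)*(E + E²))))
1/h(d(-2)) = 1/((7 - √2*√(-2))/(2*((√2*√(-2)))*(13 - (√2*√(-2))² + 11*(√2*√(-2))))) = 1/((7 - √2*I*√2)/(2*((√2*(I*√2)))*(13 - (√2*(I*√2))² + 11*(√2*(I*√2))))) = 1/((7 - 2*I)/(2*((2*I))*(13 - (2*I)² + 11*(2*I)))) = 1/((-I/2)*(7 - 2*I)/(2*(13 - 1*(-4) + 22*I))) = 1/((-I/2)*(7 - 2*I)/(2*(13 + 4 + 22*I))) = 1/((-I/2)*(7 - 2*I)/(2*(17 + 22*I))) = 1/((-I/2)*((17 - 22*I)/773)*(7 - 2*I)/2) = 1/(-I*(7 - 2*I)*(17 - 22*I)/3092) = 4*I*(7 + 2*I)*(17 + 22*I)/53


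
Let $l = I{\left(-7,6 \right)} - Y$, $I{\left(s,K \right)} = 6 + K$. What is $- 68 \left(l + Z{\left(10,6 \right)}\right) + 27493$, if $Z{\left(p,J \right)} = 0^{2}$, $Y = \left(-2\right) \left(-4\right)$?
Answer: $27221$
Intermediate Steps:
$Y = 8$
$Z{\left(p,J \right)} = 0$
$l = 4$ ($l = \left(6 + 6\right) - 8 = 12 - 8 = 4$)
$- 68 \left(l + Z{\left(10,6 \right)}\right) + 27493 = - 68 \left(4 + 0\right) + 27493 = \left(-68\right) 4 + 27493 = -272 + 27493 = 27221$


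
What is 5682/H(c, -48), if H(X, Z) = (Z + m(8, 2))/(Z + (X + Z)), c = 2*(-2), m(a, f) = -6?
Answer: 94700/9 ≈ 10522.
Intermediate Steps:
c = -4
H(X, Z) = (-6 + Z)/(X + 2*Z) (H(X, Z) = (Z - 6)/(Z + (X + Z)) = (-6 + Z)/(X + 2*Z))
5682/H(c, -48) = 5682/(((-6 - 48)/(-4 + 2*(-48)))) = 5682/((-54/(-4 - 96))) = 5682/((-54/(-100))) = 5682/((-1/100*(-54))) = 5682/(27/50) = 5682*(50/27) = 94700/9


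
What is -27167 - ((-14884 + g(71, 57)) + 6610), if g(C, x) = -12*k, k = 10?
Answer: -18773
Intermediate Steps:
g(C, x) = -120 (g(C, x) = -12*10 = -120)
-27167 - ((-14884 + g(71, 57)) + 6610) = -27167 - ((-14884 - 120) + 6610) = -27167 - (-15004 + 6610) = -27167 - 1*(-8394) = -27167 + 8394 = -18773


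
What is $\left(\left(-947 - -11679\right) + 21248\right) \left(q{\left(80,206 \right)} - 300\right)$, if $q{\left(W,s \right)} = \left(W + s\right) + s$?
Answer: $6140160$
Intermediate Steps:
$q{\left(W,s \right)} = W + 2 s$
$\left(\left(-947 - -11679\right) + 21248\right) \left(q{\left(80,206 \right)} - 300\right) = \left(\left(-947 - -11679\right) + 21248\right) \left(\left(80 + 2 \cdot 206\right) - 300\right) = \left(\left(-947 + 11679\right) + 21248\right) \left(\left(80 + 412\right) - 300\right) = \left(10732 + 21248\right) \left(492 - 300\right) = 31980 \cdot 192 = 6140160$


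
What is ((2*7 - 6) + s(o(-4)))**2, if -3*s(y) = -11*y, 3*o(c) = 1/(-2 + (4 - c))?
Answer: 196249/2916 ≈ 67.301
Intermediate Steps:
o(c) = 1/(3*(2 - c)) (o(c) = 1/(3*(-2 + (4 - c))) = 1/(3*(2 - c)))
s(y) = 11*y/3 (s(y) = -(-11)*y/3 = 11*y/3)
((2*7 - 6) + s(o(-4)))**2 = ((2*7 - 6) + 11*(-1/(-6 + 3*(-4)))/3)**2 = ((14 - 6) + 11*(-1/(-6 - 12))/3)**2 = (8 + 11*(-1/(-18))/3)**2 = (8 + 11*(-1*(-1/18))/3)**2 = (8 + (11/3)*(1/18))**2 = (8 + 11/54)**2 = (443/54)**2 = 196249/2916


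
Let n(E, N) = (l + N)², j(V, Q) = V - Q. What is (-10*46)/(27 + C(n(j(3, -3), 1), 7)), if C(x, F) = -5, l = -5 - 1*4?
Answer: -230/11 ≈ -20.909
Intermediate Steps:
l = -9 (l = -5 - 4 = -9)
n(E, N) = (-9 + N)²
(-10*46)/(27 + C(n(j(3, -3), 1), 7)) = (-10*46)/(27 - 5) = -460/22 = -460*1/22 = -230/11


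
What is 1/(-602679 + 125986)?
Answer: -1/476693 ≈ -2.0978e-6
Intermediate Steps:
1/(-602679 + 125986) = 1/(-476693) = -1/476693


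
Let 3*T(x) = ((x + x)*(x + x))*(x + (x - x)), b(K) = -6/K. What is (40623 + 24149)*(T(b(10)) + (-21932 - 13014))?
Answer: -282942620792/125 ≈ -2.2635e+9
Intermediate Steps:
T(x) = 4*x³/3 (T(x) = (((x + x)*(x + x))*(x + (x - x)))/3 = (((2*x)*(2*x))*(x + 0))/3 = ((4*x²)*x)/3 = (4*x³)/3 = 4*x³/3)
(40623 + 24149)*(T(b(10)) + (-21932 - 13014)) = (40623 + 24149)*(4*(-6/10)³/3 + (-21932 - 13014)) = 64772*(4*(-6*⅒)³/3 - 34946) = 64772*(4*(-⅗)³/3 - 34946) = 64772*((4/3)*(-27/125) - 34946) = 64772*(-36/125 - 34946) = 64772*(-4368286/125) = -282942620792/125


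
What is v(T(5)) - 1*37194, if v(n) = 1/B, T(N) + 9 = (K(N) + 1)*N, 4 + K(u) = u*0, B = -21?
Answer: -781075/21 ≈ -37194.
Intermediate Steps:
K(u) = -4 (K(u) = -4 + u*0 = -4 + 0 = -4)
T(N) = -9 - 3*N (T(N) = -9 + (-4 + 1)*N = -9 - 3*N)
v(n) = -1/21 (v(n) = 1/(-21) = -1/21)
v(T(5)) - 1*37194 = -1/21 - 1*37194 = -1/21 - 37194 = -781075/21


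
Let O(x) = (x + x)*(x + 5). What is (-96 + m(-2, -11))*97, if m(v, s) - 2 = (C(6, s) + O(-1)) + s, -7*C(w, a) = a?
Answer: -75660/7 ≈ -10809.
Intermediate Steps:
C(w, a) = -a/7
O(x) = 2*x*(5 + x) (O(x) = (2*x)*(5 + x) = 2*x*(5 + x))
m(v, s) = -6 + 6*s/7 (m(v, s) = 2 + ((-s/7 + 2*(-1)*(5 - 1)) + s) = 2 + ((-s/7 + 2*(-1)*4) + s) = 2 + ((-s/7 - 8) + s) = 2 + ((-8 - s/7) + s) = 2 + (-8 + 6*s/7) = -6 + 6*s/7)
(-96 + m(-2, -11))*97 = (-96 + (-6 + (6/7)*(-11)))*97 = (-96 + (-6 - 66/7))*97 = (-96 - 108/7)*97 = -780/7*97 = -75660/7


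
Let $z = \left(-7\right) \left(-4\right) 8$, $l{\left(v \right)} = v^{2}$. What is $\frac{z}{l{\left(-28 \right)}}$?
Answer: $\frac{2}{7} \approx 0.28571$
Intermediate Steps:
$z = 224$ ($z = 28 \cdot 8 = 224$)
$\frac{z}{l{\left(-28 \right)}} = \frac{224}{\left(-28\right)^{2}} = \frac{224}{784} = 224 \cdot \frac{1}{784} = \frac{2}{7}$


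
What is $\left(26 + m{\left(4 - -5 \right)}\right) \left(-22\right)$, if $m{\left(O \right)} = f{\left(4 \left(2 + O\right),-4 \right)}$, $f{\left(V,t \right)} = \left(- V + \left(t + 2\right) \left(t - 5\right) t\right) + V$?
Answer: $1012$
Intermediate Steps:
$f{\left(V,t \right)} = t \left(-5 + t\right) \left(2 + t\right)$ ($f{\left(V,t \right)} = \left(- V + \left(2 + t\right) \left(-5 + t\right) t\right) + V = \left(- V + \left(-5 + t\right) \left(2 + t\right) t\right) + V = \left(- V + t \left(-5 + t\right) \left(2 + t\right)\right) + V = t \left(-5 + t\right) \left(2 + t\right)$)
$m{\left(O \right)} = -72$ ($m{\left(O \right)} = - 4 \left(-10 + \left(-4\right)^{2} - -12\right) = - 4 \left(-10 + 16 + 12\right) = \left(-4\right) 18 = -72$)
$\left(26 + m{\left(4 - -5 \right)}\right) \left(-22\right) = \left(26 - 72\right) \left(-22\right) = \left(-46\right) \left(-22\right) = 1012$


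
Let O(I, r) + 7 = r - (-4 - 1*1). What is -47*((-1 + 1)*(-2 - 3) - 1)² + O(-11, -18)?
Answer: -67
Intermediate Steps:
O(I, r) = -2 + r (O(I, r) = -7 + (r - (-4 - 1*1)) = -7 + (r - (-4 - 1)) = -7 + (r - 1*(-5)) = -7 + (r + 5) = -7 + (5 + r) = -2 + r)
-47*((-1 + 1)*(-2 - 3) - 1)² + O(-11, -18) = -47*((-1 + 1)*(-2 - 3) - 1)² + (-2 - 18) = -47*(0*(-5) - 1)² - 20 = -47*(0 - 1)² - 20 = -47*(-1)² - 20 = -47*1 - 20 = -47 - 20 = -67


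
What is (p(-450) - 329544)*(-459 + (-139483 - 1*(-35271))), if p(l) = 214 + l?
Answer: 34518402380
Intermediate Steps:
(p(-450) - 329544)*(-459 + (-139483 - 1*(-35271))) = ((214 - 450) - 329544)*(-459 + (-139483 - 1*(-35271))) = (-236 - 329544)*(-459 + (-139483 + 35271)) = -329780*(-459 - 104212) = -329780*(-104671) = 34518402380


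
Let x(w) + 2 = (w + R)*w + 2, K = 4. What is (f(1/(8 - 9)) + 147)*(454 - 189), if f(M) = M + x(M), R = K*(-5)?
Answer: 44255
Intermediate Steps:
R = -20 (R = 4*(-5) = -20)
x(w) = w*(-20 + w) (x(w) = -2 + ((w - 20)*w + 2) = -2 + ((-20 + w)*w + 2) = -2 + (w*(-20 + w) + 2) = -2 + (2 + w*(-20 + w)) = w*(-20 + w))
f(M) = M + M*(-20 + M)
(f(1/(8 - 9)) + 147)*(454 - 189) = ((-19 + 1/(8 - 9))/(8 - 9) + 147)*(454 - 189) = ((-19 + 1/(-1))/(-1) + 147)*265 = (-(-19 - 1) + 147)*265 = (-1*(-20) + 147)*265 = (20 + 147)*265 = 167*265 = 44255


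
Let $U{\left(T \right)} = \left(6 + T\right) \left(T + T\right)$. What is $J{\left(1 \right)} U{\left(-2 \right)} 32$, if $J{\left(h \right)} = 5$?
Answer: $-2560$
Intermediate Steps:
$U{\left(T \right)} = 2 T \left(6 + T\right)$ ($U{\left(T \right)} = \left(6 + T\right) 2 T = 2 T \left(6 + T\right)$)
$J{\left(1 \right)} U{\left(-2 \right)} 32 = 5 \cdot 2 \left(-2\right) \left(6 - 2\right) 32 = 5 \cdot 2 \left(-2\right) 4 \cdot 32 = 5 \left(-16\right) 32 = \left(-80\right) 32 = -2560$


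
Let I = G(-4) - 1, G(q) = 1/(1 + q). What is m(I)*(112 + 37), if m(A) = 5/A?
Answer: -2235/4 ≈ -558.75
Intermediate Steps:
I = -4/3 (I = 1/(1 - 4) - 1 = 1/(-3) - 1 = -⅓ - 1 = -4/3 ≈ -1.3333)
m(I)*(112 + 37) = (5/(-4/3))*(112 + 37) = (5*(-¾))*149 = -15/4*149 = -2235/4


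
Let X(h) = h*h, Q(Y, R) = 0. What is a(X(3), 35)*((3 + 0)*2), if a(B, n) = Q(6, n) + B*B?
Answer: 486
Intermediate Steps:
X(h) = h²
a(B, n) = B² (a(B, n) = 0 + B*B = 0 + B² = B²)
a(X(3), 35)*((3 + 0)*2) = (3²)²*((3 + 0)*2) = 9²*(3*2) = 81*6 = 486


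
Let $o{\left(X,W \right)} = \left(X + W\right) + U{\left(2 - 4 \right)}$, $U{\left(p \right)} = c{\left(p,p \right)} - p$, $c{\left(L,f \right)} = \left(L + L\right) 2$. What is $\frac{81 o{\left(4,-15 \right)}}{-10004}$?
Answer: $\frac{1377}{10004} \approx 0.13765$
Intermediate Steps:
$c{\left(L,f \right)} = 4 L$ ($c{\left(L,f \right)} = 2 L 2 = 4 L$)
$U{\left(p \right)} = 3 p$ ($U{\left(p \right)} = 4 p - p = 3 p$)
$o{\left(X,W \right)} = -6 + W + X$ ($o{\left(X,W \right)} = \left(X + W\right) + 3 \left(2 - 4\right) = \left(W + X\right) + 3 \left(2 - 4\right) = \left(W + X\right) + 3 \left(-2\right) = \left(W + X\right) - 6 = -6 + W + X$)
$\frac{81 o{\left(4,-15 \right)}}{-10004} = \frac{81 \left(-6 - 15 + 4\right)}{-10004} = 81 \left(-17\right) \left(- \frac{1}{10004}\right) = \left(-1377\right) \left(- \frac{1}{10004}\right) = \frac{1377}{10004}$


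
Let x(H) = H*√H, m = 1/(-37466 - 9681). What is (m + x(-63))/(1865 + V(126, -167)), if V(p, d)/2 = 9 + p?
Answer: -1/100658845 - 27*I*√7/305 ≈ -9.9346e-9 - 0.23421*I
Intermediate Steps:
V(p, d) = 18 + 2*p (V(p, d) = 2*(9 + p) = 18 + 2*p)
m = -1/47147 (m = 1/(-47147) = -1/47147 ≈ -2.1210e-5)
x(H) = H^(3/2)
(m + x(-63))/(1865 + V(126, -167)) = (-1/47147 + (-63)^(3/2))/(1865 + (18 + 2*126)) = (-1/47147 - 189*I*√7)/(1865 + (18 + 252)) = (-1/47147 - 189*I*√7)/(1865 + 270) = (-1/47147 - 189*I*√7)/2135 = (-1/47147 - 189*I*√7)*(1/2135) = -1/100658845 - 27*I*√7/305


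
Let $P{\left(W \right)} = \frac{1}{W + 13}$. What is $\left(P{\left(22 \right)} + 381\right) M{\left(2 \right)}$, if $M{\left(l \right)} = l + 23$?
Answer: $\frac{66680}{7} \approx 9525.7$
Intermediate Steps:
$M{\left(l \right)} = 23 + l$
$P{\left(W \right)} = \frac{1}{13 + W}$
$\left(P{\left(22 \right)} + 381\right) M{\left(2 \right)} = \left(\frac{1}{13 + 22} + 381\right) \left(23 + 2\right) = \left(\frac{1}{35} + 381\right) 25 = \frac{13336}{35} \cdot 25 = \frac{66680}{7}$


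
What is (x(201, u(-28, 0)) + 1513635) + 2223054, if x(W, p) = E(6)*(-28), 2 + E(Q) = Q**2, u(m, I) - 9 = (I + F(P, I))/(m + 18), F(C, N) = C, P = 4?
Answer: 3735737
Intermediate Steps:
u(m, I) = 9 + (4 + I)/(18 + m) (u(m, I) = 9 + (I + 4)/(m + 18) = 9 + (4 + I)/(18 + m))
E(Q) = -2 + Q**2
x(W, p) = -952 (x(W, p) = (-2 + 6**2)*(-28) = (-2 + 36)*(-28) = 34*(-28) = -952)
(x(201, u(-28, 0)) + 1513635) + 2223054 = (-952 + 1513635) + 2223054 = 1512683 + 2223054 = 3735737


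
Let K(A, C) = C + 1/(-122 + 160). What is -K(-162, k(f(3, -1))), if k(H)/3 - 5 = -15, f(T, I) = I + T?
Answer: 1139/38 ≈ 29.974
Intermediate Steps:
k(H) = -30 (k(H) = 15 + 3*(-15) = 15 - 45 = -30)
K(A, C) = 1/38 + C (K(A, C) = C + 1/38 = 1/38 + C)
-K(-162, k(f(3, -1))) = -(1/38 - 30) = -1*(-1139/38) = 1139/38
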